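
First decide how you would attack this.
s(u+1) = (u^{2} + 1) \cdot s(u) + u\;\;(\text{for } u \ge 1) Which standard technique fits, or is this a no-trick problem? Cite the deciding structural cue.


Method: a summation factor — the coefficient u^{2} + 1 drifts with the index, so no fixed root exists; normalizing by the cumulative product telescopes it.


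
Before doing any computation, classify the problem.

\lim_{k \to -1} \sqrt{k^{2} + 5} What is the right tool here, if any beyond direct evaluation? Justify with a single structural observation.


Technique: no special technique — no vanishing denominator and no indeterminate clash at the point — evaluation is immediate.


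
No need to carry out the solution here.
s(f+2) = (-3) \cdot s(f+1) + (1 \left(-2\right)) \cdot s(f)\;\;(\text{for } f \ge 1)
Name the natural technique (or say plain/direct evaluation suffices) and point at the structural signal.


Verdict: the characteristic-root method — linear, homogeneous, constant coefficients: solutions of the form r^f exist — find the roots of the characteristic polynomial.


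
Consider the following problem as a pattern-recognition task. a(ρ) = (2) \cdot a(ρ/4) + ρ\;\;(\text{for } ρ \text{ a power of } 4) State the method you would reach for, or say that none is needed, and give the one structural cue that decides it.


Technique: the master substitution — the argument contracts 4-fold per step: reindex ρ exponentially and solve the linear recurrence in the new index.


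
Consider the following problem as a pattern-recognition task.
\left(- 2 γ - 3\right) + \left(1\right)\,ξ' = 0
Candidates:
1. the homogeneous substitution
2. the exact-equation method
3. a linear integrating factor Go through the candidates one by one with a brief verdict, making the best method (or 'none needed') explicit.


Diagnosis: no special technique — solved for the derivative, ξ never appears on the right — this is a direct integration in γ, not a differential-equations problem at heart.
- the homogeneous substitution: the ratio substitution does not collapse this equation.
- the exact-equation method — the unknown never enters the equation — exactness holds emptily, with nothing for the method to add.
- a linear integrating factor: with the unknown absent the integrating factor is a formality; direct integration is the working structure.


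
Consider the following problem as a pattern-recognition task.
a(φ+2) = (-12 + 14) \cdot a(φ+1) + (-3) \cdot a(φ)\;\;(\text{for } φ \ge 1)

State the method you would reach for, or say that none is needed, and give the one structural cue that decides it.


Diagnosis: the characteristic-root method — try a geometric ansatz r^φ: constant coefficients turn the recurrence into one polynomial equation in r.


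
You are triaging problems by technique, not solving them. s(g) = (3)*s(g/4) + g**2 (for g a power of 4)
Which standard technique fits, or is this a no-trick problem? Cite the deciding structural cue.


Method: the master substitution — index division is the fingerprint: g/4 in the recursive call means substitute g = 4^m.


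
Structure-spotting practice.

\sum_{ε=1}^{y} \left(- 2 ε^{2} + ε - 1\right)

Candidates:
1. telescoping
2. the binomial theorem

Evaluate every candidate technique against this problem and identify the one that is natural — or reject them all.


Diagnosis: no special technique — recognize the absence of structure: constant-multiple powers of ε summed plainly, no special method required.
- telescoping: computed from the summand as displayed, the partial sums build up without the pairwise collapse telescoping exploits.
- the binomial theorem — there is no pair of bases whose matched powers would reassemble into a single binomial power.


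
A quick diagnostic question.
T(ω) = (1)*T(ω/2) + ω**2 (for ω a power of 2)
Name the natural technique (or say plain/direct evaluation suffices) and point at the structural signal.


Verdict: the master substitution — the index is divided (ω/2), not shifted — substitute ω = 2^m to straighten it into a shift recurrence.


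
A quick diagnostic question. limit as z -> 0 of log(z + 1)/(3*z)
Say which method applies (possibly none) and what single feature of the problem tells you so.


Technique: l'Hôpital's rule (0/0) — plug in 0: top and bottom both hit zero, so differentiate each and retry. A first-order expansion at the point is an equally standard path; the rule packages it.


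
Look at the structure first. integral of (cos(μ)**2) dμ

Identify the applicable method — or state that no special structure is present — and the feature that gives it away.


Best approach: a trigonometric identity — the even exponent on cos(μ)**2 signals one move: rewrite via cos of the doubled angle.


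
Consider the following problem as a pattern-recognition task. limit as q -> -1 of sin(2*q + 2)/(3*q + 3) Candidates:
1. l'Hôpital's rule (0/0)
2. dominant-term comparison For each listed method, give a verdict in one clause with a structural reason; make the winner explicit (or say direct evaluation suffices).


Technique: l'Hôpital's rule (0/0) — both numerator and denominator vanish at -1: the genuine 0/0 indeterminate that l'Hôpital exists for. Known elementary limits would finish this too — the rule just bypasses the case analysis.
- l'Hôpital's rule (0/0): yes, a natural case for it.
- dominant-term comparison: this limit is not decided by comparing leading-term growth at infinity.


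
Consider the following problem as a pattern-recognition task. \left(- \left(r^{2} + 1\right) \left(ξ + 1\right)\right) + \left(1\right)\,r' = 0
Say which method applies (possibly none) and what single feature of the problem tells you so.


Verdict: separation of variables — the slope splits multiplicatively: ξ + 1 carrying all ξ-dependence times r^{2} + 1 carrying all r-dependence — separate and integrate.


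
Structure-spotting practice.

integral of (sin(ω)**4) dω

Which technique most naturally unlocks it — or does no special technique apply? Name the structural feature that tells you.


Best approach: a trigonometric identity — reduce sin(ω)**4 with the power-reduction formula and the integral becomes first-degree trigonometry.


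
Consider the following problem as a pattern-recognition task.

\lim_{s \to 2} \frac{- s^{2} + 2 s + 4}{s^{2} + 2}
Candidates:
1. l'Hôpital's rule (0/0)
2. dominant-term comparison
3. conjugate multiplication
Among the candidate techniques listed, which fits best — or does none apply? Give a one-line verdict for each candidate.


Best approach: no special technique — the function is continuous at 2; evaluation is itself the limit, no machinery required.
- l'Hôpital's rule (0/0) — evaluation at the point is determinate, so the rule has nothing to repair.
- dominant-term comparison: no dominant power emerges to decide the limit by degree comparison.
- conjugate multiplication: the conjugate move applies to radical differences, which this is not.


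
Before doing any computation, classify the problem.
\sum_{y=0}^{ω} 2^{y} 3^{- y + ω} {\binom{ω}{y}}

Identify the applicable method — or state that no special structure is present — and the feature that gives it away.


Diagnosis: the binomial theorem — the summand is term y of a binomial expansion in 2 and 3; the whole sum is a single power.


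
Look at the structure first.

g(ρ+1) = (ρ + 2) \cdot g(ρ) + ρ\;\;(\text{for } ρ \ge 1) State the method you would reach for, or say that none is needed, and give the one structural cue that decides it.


Verdict: a summation factor — because the multiplier ρ + 2 is index-dependent, divide through by its running product and sum the resulting differences.


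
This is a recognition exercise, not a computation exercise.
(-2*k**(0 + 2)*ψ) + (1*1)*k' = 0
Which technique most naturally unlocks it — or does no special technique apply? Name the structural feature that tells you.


Best approach: separation of variables — one side of the product carries the independent variable, the other the unknown — the textbook separation shape.


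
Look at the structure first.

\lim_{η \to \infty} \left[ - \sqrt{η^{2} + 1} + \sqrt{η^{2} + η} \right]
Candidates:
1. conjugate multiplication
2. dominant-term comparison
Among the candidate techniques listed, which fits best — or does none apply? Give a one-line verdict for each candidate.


Method: conjugate multiplication — the difference \sqrt{η^{2} + η} - \sqrt{η^{2} + 1} is an ∞ − ∞ stalemate; its conjugate partner breaks the tie.
- conjugate multiplication: a fit — the right tool for this form.
- dominant-term comparison: this limit is not decided by comparing polynomial growth at infinity.


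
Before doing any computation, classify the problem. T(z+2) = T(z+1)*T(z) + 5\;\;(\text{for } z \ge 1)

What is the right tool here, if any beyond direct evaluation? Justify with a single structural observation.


Best approach: no special technique — each new value is a nonlinear function of earlier ones — scaling arguments and superposition both fail.


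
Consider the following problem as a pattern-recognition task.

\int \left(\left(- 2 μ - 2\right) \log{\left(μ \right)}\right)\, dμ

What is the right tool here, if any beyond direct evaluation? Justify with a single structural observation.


Diagnosis: integration by parts — choose u = \log{\left(μ \right)}: one derivative turns the logarithm algebraic, and the remaining factor - 2 μ - 2 integrates term by term under the power rule.


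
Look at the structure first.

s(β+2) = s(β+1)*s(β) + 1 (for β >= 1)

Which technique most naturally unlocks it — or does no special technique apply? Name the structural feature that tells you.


Diagnosis: no special technique — the sequence value feeds back through itself nonlinearly — linear superposition fails, and every superposition-based closed form fails with it.


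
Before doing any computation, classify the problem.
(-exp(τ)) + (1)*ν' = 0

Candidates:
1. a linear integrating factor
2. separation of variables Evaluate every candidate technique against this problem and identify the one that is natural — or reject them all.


Diagnosis: no special technique — with ν absent the equation is not coupled at all: direct integration in τ.
- a linear integrating factor — the linear template holds only trivially here (the unknown is absent, so the coefficient is zero) — the method is not the natural label.
- separation of variables — any separation here is vacuous (nothing depends on the unknown); direct integration is the honest label.


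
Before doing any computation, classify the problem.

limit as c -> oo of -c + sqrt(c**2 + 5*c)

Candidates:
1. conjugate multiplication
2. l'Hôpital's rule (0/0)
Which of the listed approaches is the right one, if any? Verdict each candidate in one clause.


Technique: conjugate multiplication — this difference gives up after one conjugate multiplication — the radical structure cancels against its conjugate.
- conjugate multiplication — applicable, and directly so.
- l'Hôpital's rule (0/0) — no quotient structure at all: the clash is ∞ minus ∞, which rationalizing converts into a tractable ratio.


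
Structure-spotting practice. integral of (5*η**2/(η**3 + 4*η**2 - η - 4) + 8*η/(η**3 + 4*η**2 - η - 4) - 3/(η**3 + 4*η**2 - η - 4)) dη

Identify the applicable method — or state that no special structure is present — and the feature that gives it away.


Best approach: partial fractions — the denominator η**3 + 4*η**2 - η - 4 factors, so the quotient decomposes into elementary partial fractions term by term.


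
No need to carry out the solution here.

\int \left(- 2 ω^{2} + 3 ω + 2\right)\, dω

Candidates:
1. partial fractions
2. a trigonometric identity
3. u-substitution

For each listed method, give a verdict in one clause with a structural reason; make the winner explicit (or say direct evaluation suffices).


Technique: no special technique — a term-by-term power-rule job in ω; no substitution or rearrangement earns its keep here.
- partial fractions — there is no rational-function structure to decompose.
- a trigonometric identity: with no trigonometric functions present, identity rewriting has no target.
- u-substitution — no substitution does more than relabel what direct integration already handles.


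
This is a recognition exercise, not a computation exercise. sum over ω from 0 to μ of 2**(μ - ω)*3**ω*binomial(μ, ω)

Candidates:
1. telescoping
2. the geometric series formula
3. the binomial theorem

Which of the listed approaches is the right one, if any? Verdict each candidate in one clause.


Technique: the binomial theorem — binomial(μ, ω) weighting matched powers of 3 and 2 is the expanded form of (3 + 2)^μ — fold it back up.
- telescoping — computed from the summand as displayed, the partial sums build up without the pairwise collapse telescoping exploits.
- the geometric series formula — no single multiplier carries one term to the next throughout the sum.
- the binomial theorem: applicable, and directly so.


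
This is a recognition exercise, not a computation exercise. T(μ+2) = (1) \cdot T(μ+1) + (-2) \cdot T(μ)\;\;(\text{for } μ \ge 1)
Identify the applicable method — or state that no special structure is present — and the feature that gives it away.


Method: the characteristic-root method — constant coefficients and linearity mean the ansatz r^μ reduces it to solving the characteristic polynomial.


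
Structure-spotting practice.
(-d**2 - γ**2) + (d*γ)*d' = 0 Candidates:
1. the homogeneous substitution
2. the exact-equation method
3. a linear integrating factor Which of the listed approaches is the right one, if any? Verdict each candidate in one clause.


Best approach: the homogeneous substitution — solved for the derivative, the right side is unchanged under scaling γ and d together — it depends only on the ratio d/γ, so substitute a single ratio variable. A Bernoulli substitution is a fair alternative on this equation directly; the homogeneous reading takes it as given.
- the homogeneous substitution — yes, a natural case for it.
- the exact-equation method: the cross partial derivatives disagree, so no single potential exists.
- a linear integrating factor: the unknown enters nonlinearly (through a power, a denominator, or a transcendental function), which the linear integrating-factor recipe cannot absorb as-is — any repair would come from a preliminary substitution, not the factor.


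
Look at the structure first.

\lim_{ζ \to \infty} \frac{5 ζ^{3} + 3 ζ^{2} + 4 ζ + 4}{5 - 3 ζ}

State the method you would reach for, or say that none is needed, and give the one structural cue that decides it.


Method: dominant-term comparison — as ζ grows, only the highest-degree terms matter — compare leading terms and read the limit off. l'Hôpital's at-infinity variant applies to the expression viewed as a single quotient; the leading-term comparison is the direct route.


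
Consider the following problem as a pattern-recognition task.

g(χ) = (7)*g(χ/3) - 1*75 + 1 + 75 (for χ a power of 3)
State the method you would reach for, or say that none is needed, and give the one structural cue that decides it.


Verdict: the master substitution — recursion at χ/3 is multiplicative in the index; logarithmic reindexing via χ = 3^m linearizes it.


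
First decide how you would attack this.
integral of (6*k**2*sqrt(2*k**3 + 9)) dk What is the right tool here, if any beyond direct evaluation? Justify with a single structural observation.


Diagnosis: u-substitution — read it as f(2*k**3 + 9) times a constant multiple of d(2*k**3 + 9): one substitution, u = 2*k**3 + 9, finishes it.


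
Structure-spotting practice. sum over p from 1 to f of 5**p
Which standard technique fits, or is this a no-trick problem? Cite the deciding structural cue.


Verdict: the geometric series formula — each term is 5 times the previous one, so the geometric-series formula applies directly.


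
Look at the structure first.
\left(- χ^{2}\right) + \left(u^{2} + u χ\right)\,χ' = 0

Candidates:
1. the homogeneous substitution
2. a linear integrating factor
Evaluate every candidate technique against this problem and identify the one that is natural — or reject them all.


Technique: the homogeneous substitution — the slope's numerator and denominator have matching total degree, so it depends only on χ/u and the ratio substitution collapses it. This can also be massaged into Bernoulli form (the roles of the variables may need exchanging); the homogeneous substitution avoids that setup.
- the homogeneous substitution: applies; the problem has the shape this method handles.
- a linear integrating factor: the unknown enters nonlinearly (through a power, a denominator, or a transcendental function), which the linear integrating-factor recipe cannot absorb as-is — any repair would come from a preliminary substitution, not the factor.


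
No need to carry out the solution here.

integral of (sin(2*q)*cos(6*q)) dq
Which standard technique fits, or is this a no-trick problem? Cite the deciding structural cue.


Diagnosis: a trigonometric identity — two sinusoids at different rates multiply in sin(2*q)*cos(6*q); the product-to-sum identity uncouples them.


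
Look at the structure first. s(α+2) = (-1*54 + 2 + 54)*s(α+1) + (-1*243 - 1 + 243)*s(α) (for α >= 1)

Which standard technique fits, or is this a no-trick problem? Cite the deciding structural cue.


Technique: the characteristic-root method — no index-dependence in the weights and nothing inhomogeneous: classic characteristic-equation setup.


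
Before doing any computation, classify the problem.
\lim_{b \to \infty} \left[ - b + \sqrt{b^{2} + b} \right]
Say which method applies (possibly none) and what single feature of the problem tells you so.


Diagnosis: conjugate multiplication — turning the difference into a conjugate-rationalized ratio makes the limit readable.


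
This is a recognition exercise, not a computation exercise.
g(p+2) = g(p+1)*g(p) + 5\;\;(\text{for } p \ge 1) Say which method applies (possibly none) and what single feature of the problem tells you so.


Diagnosis: no special technique — this one you iterate or analyze qualitatively: the nonlinearity defeats linear solution methods.


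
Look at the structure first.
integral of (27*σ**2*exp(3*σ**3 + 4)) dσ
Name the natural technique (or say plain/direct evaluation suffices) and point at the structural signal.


Diagnosis: u-substitution — gathered as a product, the integrand carries the factor 27*σ**2 — up to a constant, the derivative of the inner expression 3*σ**3 + 4 — so u = 3*σ**3 + 4 collapses the integral.


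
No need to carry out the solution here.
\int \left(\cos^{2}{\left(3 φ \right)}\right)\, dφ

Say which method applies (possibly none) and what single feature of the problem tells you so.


Best approach: a trigonometric identity — \cos^{2}{\left(3 φ \right)} is an even power — the power-reduction identity rewrites it into first-degree cosines.


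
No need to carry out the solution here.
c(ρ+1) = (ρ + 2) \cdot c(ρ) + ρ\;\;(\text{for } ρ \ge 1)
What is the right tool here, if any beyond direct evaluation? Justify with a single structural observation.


Verdict: a summation factor — one step of memory with a weight ρ + 2 that changes as the index grows — the summation-factor construction is built for this.


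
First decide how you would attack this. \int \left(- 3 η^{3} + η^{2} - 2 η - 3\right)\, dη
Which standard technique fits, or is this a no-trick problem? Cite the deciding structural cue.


Best approach: no special technique — the integrand is a sum of constant multiples of powers of η — integrate term by term.


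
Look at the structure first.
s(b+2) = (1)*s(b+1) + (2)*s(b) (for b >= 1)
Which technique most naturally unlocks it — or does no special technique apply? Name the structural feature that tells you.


Technique: the characteristic-root method — try a geometric ansatz r^b: constant coefficients turn the recurrence into one polynomial equation in r.


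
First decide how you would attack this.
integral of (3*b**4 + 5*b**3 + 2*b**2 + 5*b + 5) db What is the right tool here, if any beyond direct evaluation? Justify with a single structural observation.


Best approach: no special technique — every term is a constant multiple of a power of b; term-wise power-rule integration needs no preliminary transformation.


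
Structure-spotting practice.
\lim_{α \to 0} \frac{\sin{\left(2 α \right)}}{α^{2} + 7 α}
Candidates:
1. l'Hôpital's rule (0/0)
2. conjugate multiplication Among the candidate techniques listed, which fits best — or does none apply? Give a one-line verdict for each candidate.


Verdict: l'Hôpital's rule (0/0) — numerator and denominator both vanish at 0 — a genuine 0/0 form, which is exactly when l'Hôpital applies. Expanding numerator and denominator to first order gives the same value — the rule automates exactly that.
- l'Hôpital's rule (0/0) — yes — fits the structure here.
- conjugate multiplication — there are no radicals in tension whose conjugate would simplify matters.


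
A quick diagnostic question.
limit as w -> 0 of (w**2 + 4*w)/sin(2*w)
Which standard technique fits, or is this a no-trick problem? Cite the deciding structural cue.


Technique: l'Hôpital's rule (0/0) — substituting 0 gives 0 over 0; differentiate top and bottom once and re-evaluate. Known elementary limits would finish this too — the rule just bypasses the case analysis.


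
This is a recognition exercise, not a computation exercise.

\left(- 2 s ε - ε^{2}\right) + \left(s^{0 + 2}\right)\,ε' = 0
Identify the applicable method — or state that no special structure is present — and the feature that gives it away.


Verdict: the homogeneous substitution — scaling s and ε together leaves the slope fixed — it depends only on ε/s, so substitute the ratio. This doubles as a Bernoulli equation in the unknown as written; the homogeneous route needs no setup at all.


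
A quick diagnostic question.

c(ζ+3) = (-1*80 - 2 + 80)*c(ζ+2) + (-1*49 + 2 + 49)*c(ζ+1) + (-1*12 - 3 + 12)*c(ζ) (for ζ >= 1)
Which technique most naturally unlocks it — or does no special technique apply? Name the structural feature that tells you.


Diagnosis: the characteristic-root method — try a geometric ansatz r^ζ: constant coefficients turn the recurrence into one polynomial equation in r.


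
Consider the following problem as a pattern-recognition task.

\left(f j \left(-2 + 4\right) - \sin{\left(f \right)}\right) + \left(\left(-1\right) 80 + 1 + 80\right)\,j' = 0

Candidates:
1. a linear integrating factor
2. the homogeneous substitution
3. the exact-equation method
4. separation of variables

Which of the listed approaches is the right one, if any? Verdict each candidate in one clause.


Diagnosis: a linear integrating factor — the unknown enters only to the first power against a nonzero forcing term — the integrating-factor template applies directly.
- a linear integrating factor — yes, a natural case for it.
- the homogeneous substitution: the slope changes under joint rescaling, failing the degree-zero test.
- the exact-equation method — the cross partial derivatives disagree, so no single potential exists.
- separation of variables — no division isolates the independent variable from the unknown.


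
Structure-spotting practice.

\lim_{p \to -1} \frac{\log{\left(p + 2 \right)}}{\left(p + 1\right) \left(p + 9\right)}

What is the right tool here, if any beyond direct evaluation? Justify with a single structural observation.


Diagnosis: l'Hôpital's rule (0/0) — numerator and denominator both vanish at -1 — a genuine 0/0 form, which is exactly when l'Hôpital applies. A first-order expansion at the point is an equally standard path; the rule packages it.


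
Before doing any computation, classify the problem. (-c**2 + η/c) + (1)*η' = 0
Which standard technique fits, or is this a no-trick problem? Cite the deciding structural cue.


Method: a linear integrating factor — the unknown enters only to the first power against a nonzero forcing term — the integrating-factor template applies directly.


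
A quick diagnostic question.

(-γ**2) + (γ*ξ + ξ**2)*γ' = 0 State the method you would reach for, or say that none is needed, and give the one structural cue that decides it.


Technique: the homogeneous substitution — scaling ξ and γ together leaves the slope fixed — it depends only on γ/ξ, so substitute the ratio. A Bernoulli substitution after rearrangement (possibly exchanging dependent and independent variable) is a fair alternative; the homogeneous route works on the equation as it stands.


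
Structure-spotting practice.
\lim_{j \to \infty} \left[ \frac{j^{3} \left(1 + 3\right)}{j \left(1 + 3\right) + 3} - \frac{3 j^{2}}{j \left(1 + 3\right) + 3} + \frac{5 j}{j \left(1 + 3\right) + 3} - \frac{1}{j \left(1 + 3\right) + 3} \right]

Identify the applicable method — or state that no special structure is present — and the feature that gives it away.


Verdict: dominant-term comparison — divide by the highest power of j present: lower-order terms vanish and the dominant ratio remains. Viewed as a single quotient this is an ∞/∞ form — an at-infinity application of l'Hôpital's rule would also resolve it; comparing leading growth reads the answer without differentiating.


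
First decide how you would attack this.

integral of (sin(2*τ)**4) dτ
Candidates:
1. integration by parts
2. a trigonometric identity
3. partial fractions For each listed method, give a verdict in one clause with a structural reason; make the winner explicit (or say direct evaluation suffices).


Best approach: a trigonometric identity — sin(2*τ)**4 carries an even exponent — trade it for double-angle cosines before integrating.
- integration by parts: not the natural route: no polynomial-kernel product appears — a recursive parts reduction of the trigonometric product exists, but the identity rewrite is direct.
- a trigonometric identity — yes — fits the structure here.
- partial fractions — there is no rational-function structure to decompose.


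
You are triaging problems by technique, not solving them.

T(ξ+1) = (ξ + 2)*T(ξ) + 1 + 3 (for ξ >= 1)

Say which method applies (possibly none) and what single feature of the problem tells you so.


Best approach: a summation factor — rescale the sequence by the product of the weights ξ + 2 so far — the recurrence collapses to a plain running sum.


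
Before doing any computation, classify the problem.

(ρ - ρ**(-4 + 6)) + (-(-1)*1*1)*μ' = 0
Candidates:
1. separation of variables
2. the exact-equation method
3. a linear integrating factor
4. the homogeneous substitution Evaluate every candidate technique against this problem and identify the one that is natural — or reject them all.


Method: no special technique — with μ absent the equation is not coupled at all: direct integration in ρ.
- separation of variables: separation is only trivially available — with the unknown absent from the slope this is a direct integration, not a separation problem.
- the exact-equation method — the unknown never enters the equation — exactness holds emptily, with nothing for the method to add.
- a linear integrating factor: the linear template holds only trivially here (the unknown is absent, so the coefficient is zero) — the method is not the natural label.
- the homogeneous substitution — the slope does not depend on the ratio of the variables alone.


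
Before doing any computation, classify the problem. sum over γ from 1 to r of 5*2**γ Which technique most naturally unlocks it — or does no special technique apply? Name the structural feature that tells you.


Technique: the geometric series formula — term-over-term division gives 2 every time — index-free ratio, geometric sum formula applies.


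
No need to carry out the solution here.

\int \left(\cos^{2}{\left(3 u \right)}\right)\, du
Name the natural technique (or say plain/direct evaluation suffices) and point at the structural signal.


Diagnosis: a trigonometric identity — the even exponent on \cos^{2}{\left(3 u \right)} signals one move: rewrite via cos of the doubled angle.


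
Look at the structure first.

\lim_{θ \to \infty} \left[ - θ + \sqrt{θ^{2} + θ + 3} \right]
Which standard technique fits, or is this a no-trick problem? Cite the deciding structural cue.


Technique: conjugate multiplication — two divergent pieces with a minus sign between them and a radical in the mix: rationalize \sqrt{θ^{2} + θ + 3} - θ before any limit law applies.


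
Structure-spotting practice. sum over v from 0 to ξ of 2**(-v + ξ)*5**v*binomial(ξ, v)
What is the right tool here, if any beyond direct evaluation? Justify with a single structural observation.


Diagnosis: the binomial theorem — binomial coefficients against complementary powers of 5 and 2: recognize the binomial expansion and resum.


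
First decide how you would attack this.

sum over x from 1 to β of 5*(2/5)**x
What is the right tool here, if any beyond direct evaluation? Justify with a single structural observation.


Technique: the geometric series formula — consecutive terms stand in a fixed index-free ratio — the geometric sum formula closes it.


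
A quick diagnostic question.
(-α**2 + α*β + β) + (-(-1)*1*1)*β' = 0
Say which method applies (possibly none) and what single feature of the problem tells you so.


Method: a linear integrating factor — linear in the unknown with genuine forcing: multiply through by the exponential of the integrated coefficient and the left side closes into one derivative.


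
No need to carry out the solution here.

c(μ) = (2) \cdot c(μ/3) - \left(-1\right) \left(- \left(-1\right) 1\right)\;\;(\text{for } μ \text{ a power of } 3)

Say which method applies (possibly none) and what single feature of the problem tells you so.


Verdict: the master substitution — the argument contracts 3-fold per step: reindex μ exponentially and solve the linear recurrence in the new index.


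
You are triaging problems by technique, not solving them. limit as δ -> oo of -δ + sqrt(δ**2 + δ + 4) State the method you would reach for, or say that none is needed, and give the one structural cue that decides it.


Technique: conjugate multiplication — divergence minus divergence hides a finite answer — expose it by pairing sqrt(δ**2 + δ + 4) - δ with its conjugate.


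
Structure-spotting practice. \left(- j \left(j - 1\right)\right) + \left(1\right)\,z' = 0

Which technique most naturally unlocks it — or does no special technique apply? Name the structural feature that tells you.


Best approach: no special technique — with z absent the equation is not coupled at all: direct integration in j.


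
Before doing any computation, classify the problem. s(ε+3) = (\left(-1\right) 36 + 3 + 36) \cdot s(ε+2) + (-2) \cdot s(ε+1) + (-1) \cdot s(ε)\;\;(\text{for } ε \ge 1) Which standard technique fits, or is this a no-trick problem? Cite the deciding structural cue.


Best approach: the characteristic-root method — because shifting ε leaves the equation's coefficients unchanged, exponential trials reduce it to algebra.


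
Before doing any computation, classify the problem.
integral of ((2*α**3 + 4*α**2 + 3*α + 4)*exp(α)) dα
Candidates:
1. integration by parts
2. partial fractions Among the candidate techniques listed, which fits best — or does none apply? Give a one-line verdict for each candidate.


Diagnosis: integration by parts — differentiate 2*α**3 + 4*α**2 + 3*α + 4, integrate exp(α): each pass lowers the polynomial degree, so parts terminates.
- integration by parts: yes, a natural case for it.
- partial fractions: there is no rational-function structure to decompose.


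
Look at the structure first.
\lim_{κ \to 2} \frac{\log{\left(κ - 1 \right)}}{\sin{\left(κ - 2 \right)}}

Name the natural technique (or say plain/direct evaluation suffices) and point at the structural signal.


Method: l'Hôpital's rule (0/0) — both numerator and denominator vanish at 2: the genuine 0/0 indeterminate that l'Hôpital exists for. Expanding numerator and denominator to first order gives the same value — the rule automates exactly that.


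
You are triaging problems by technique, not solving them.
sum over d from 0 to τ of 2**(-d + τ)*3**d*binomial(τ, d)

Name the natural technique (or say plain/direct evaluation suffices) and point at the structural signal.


Verdict: the binomial theorem — binomial coefficients against complementary powers of 3 and 2: recognize the binomial expansion and resum.


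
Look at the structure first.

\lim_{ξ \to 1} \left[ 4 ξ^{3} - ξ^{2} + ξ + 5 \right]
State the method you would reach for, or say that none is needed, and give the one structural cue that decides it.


Verdict: no special technique — the expression is continuous at the evaluation point — substitute directly; no indeterminate form appears.


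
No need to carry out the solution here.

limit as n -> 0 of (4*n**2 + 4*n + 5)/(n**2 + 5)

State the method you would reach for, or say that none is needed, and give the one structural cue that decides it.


Technique: no special technique — nothing blocks direct substitution at 0: plug in and finish.


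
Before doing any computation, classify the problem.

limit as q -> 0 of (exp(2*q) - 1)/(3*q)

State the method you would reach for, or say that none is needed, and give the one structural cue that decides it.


Diagnosis: l'Hôpital's rule (0/0) — the 0/0 form at 0 is the signature situation for l'Hôpital's rule. A local series expansion at the point resolves it as well; the rule is the packaged version of that step.


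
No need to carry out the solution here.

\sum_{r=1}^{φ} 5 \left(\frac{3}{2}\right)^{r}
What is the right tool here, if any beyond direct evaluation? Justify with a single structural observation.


Method: the geometric series formula — consecutive terms stand in a fixed index-free ratio — the geometric sum formula closes it.


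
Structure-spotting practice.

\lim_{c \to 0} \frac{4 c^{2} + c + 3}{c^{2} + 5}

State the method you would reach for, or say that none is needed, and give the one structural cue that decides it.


Technique: no special technique — no denominator vanishes and nothing blows up at 0: direct substitution is the whole computation.


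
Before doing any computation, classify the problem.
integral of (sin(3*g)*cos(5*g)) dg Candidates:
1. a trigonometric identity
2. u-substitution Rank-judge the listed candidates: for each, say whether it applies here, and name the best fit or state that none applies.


Method: a trigonometric identity — cross-frequency products like sin(3*g)*cos(5*g) are the textbook product-to-sum case — the identity converts them to directly integrable sinusoids.
- a trigonometric identity — yes, a natural case for it.
- u-substitution — no subexpression of the integrand serves as a whole-integral substitution inner — individual terms may offer their own, but none carries its derivative as a factor of the full integrand; a working change of variable would have to be constructed from outside the expression.


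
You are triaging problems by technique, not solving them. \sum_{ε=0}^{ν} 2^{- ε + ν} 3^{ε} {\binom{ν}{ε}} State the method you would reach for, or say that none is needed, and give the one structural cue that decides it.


Verdict: the binomial theorem — terms weighting {\binom{ν}{ε}} against matched powers of 3 and 2 reassemble into (3 + 2)^ν by the binomial theorem.


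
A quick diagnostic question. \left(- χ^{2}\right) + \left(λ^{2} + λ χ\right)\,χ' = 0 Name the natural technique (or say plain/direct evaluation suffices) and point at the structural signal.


Technique: the homogeneous substitution — the slope is degree-zero homogeneous: the ratio substitution v = χ/λ collapses it. Suitably rearranged — at times with the variables' roles exchanged — this doubles as a Bernoulli equation; the homogeneous reading needs no such setup.


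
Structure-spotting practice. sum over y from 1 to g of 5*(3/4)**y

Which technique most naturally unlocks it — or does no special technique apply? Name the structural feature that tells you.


Verdict: the geometric series formula — each term is 3/4 times the previous one, so the geometric-series formula applies directly.


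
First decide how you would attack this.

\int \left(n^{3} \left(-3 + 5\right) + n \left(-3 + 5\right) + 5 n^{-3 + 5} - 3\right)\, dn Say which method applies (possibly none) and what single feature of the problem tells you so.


Diagnosis: no special technique — every term is a constant multiple of a power of n; term-wise power-rule integration needs no preliminary transformation.


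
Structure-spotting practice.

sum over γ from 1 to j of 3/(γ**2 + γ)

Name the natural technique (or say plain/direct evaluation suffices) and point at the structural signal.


Diagnosis: telescoping — poles of 3/(γ**2 + γ) differ by an integer, the telltale of a telescoping partial-fraction sum.


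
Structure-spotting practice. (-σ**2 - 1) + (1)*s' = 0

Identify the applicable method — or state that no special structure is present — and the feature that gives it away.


Best approach: no special technique — the slope is a function of σ alone, so integrate both sides directly.


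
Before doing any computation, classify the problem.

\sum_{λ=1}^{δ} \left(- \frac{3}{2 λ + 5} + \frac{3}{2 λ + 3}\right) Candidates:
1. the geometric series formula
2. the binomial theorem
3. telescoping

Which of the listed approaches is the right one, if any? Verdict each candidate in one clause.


Diagnosis: telescoping — consecutive terms evaluate one function at adjacent indices (\frac{3}{2 λ + 3} is its current value): one term's tail is the next term's head, so the chain collapses.
- the geometric series formula — there is no constant term-to-term ratio.
- the binomial theorem: the terms lack the binomial-coefficient-weighted complementary-power pattern of an expansion.
- telescoping: applies; the problem has the shape this method handles.


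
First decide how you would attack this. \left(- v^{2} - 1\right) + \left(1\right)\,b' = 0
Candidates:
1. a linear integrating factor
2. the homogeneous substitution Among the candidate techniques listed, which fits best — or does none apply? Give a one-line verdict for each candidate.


Method: no special technique — the slope is a pure function of v; integrate both sides and be done.
- a linear integrating factor — the linear template holds only trivially here (the unknown is absent, so the coefficient is zero) — the method is not the natural label.
- the homogeneous substitution: rescaling both variables together changes the slope, so no ratio substitution collapses it.


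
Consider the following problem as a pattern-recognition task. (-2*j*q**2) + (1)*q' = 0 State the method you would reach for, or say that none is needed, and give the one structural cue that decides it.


Diagnosis: separation of variables — all dependence on the two variables factors apart, the defining separable shape.


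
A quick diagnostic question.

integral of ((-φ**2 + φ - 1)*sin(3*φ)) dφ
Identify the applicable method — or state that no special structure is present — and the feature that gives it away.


Technique: integration by parts — the integrand splits as -φ**2 + φ - 1 times sin(3*φ) — repeatedly differentiating the polynomial part kills it, which is the parts ladder.
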